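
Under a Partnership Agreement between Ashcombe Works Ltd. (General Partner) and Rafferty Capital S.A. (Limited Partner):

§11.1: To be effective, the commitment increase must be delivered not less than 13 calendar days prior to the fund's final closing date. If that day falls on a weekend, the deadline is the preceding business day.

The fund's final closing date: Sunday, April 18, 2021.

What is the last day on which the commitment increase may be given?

April 5, 2021

April 18, 2021 minus 13 days is April 5, 2021. That is a Monday, so no adjustment is needed.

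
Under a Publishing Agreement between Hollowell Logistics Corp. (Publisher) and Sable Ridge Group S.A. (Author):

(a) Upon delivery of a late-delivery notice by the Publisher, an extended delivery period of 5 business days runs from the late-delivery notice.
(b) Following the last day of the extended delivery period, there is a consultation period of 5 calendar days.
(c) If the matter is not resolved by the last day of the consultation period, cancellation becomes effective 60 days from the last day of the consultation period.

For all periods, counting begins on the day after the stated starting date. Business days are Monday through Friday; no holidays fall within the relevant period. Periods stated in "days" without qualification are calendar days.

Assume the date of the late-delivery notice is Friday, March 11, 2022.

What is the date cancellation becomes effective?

The last day of the extended delivery period: 5 business days after Friday, March 11, 2022, skipping weekends — Mar 14, Mar 15, Mar 16, Mar 17, Mar 18 — lands on Friday, March 18, 2022.
The last day of the consultation period: March 18, 2022 + 5 days = March 23, 2022.
The date cancellation becomes effective: 60 calendar days after March 23, 2022 is May 22, 2022.

May 22, 2022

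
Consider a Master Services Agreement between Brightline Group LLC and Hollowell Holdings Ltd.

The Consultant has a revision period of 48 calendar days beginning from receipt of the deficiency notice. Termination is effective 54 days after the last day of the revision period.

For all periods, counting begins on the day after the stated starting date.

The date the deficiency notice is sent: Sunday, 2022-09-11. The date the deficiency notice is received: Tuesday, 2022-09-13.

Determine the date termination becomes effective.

The last day of the revision period: 48 calendar days after 2022-09-13 is 2022-10-31.
The date termination becomes effective: 2022-10-31 + 54 days = 2022-12-24.

2022-12-24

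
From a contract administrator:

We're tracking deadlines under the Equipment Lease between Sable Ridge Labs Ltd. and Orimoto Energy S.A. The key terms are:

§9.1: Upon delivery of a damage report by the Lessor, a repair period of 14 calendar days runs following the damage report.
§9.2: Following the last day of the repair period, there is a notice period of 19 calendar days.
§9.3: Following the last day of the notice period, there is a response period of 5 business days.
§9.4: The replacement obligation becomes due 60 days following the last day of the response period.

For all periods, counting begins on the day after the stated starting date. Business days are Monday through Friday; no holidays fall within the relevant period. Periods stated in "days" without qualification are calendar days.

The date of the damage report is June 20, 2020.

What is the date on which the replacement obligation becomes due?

The last day of the repair period: June 20, 2020 + 14 days = July 4, 2020.
The last day of the notice period: 19 calendar days after July 4, 2020 is July 23, 2020.
The last day of the response period: 5 business days after Thursday, July 23, 2020, skipping weekends — Jul 24, Jul 27, Jul 28, Jul 29, Jul 30 — lands on Thursday, July 30, 2020.
Adding 60 calendar days to July 30, 2020 gives September 28, 2020, which is the date on which the replacement obligation becomes due.

September 28, 2020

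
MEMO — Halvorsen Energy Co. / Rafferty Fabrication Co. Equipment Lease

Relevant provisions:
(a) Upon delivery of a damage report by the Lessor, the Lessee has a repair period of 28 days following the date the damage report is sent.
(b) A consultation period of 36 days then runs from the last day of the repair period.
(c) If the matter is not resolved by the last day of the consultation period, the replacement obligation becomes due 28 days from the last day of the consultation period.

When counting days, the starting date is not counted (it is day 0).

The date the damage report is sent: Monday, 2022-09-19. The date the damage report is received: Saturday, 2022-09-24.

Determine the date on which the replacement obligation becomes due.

The last day of the repair period: 2022-09-19 + 28 days = 2022-10-17.
Adding 36 calendar days to 2022-10-17 gives 2022-11-22, which is the last day of the consultation period.
The date on which the replacement obligation becomes due: 28 calendar days after 2022-11-22 is 2022-12-20.

2022-12-20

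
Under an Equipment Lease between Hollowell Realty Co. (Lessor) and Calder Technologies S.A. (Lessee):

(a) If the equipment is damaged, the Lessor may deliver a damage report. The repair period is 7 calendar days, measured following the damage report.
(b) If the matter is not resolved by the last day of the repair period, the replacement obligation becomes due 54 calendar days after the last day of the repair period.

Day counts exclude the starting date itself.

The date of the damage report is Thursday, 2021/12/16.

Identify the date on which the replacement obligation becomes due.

2022/02/15

Adding 7 calendar days to 2021/12/16 gives 2021/12/23, which is the last day of the repair period.
The date on which the replacement obligation becomes due: 54 calendar days after 2021/12/23 is 2022/02/15.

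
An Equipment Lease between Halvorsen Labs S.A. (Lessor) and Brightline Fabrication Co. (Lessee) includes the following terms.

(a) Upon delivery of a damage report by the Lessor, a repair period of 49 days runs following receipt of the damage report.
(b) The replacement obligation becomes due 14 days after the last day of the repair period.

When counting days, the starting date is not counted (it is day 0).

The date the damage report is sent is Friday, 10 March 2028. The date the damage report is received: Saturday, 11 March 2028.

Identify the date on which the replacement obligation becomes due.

13 May 2028

The last day of the repair period: 49 calendar days after 11 March 2028 is 29 April 2028.
The date on which the replacement obligation becomes due: 14 calendar days after 29 April 2028 is 13 May 2028.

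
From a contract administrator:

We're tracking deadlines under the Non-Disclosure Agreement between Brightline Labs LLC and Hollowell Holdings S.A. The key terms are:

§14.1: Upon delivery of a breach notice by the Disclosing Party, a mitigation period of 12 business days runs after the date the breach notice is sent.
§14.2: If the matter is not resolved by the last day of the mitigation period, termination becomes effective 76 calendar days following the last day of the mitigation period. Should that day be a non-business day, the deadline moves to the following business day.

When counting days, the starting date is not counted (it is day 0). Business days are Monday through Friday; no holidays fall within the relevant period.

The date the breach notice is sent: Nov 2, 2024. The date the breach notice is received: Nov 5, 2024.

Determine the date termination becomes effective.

From Saturday, Nov 2, 2024, 12 business days (Nov 4, Nov 5, Nov 6, Nov 7, …, Nov 15, Nov 18, Nov 19, skipping weekends) brings us to Tuesday, Nov 19, 2024, which is the last day of the mitigation period.
The date termination becomes effective: Nov 19, 2024 + 76 days = Feb 3, 2025. Feb 3, 2025 is a Monday, so no roll-forward applies.

Feb 3, 2025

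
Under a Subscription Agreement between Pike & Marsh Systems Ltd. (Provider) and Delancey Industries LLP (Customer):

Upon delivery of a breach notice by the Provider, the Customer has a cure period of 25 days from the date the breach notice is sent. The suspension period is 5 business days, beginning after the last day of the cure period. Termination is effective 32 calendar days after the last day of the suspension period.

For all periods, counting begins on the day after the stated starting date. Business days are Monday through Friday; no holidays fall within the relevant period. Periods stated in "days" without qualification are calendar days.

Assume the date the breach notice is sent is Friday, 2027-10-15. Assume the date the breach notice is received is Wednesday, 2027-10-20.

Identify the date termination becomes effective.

2027-12-18

The last day of the cure period: 25 calendar days after 2027-10-15 is 2027-11-09.
From Tuesday, 2027-11-09, 5 business days (Nov 10, Nov 11, Nov 12, Nov 15, Nov 16, skipping weekends) brings us to Tuesday, 2027-11-16, which is the last day of the suspension period.
The date termination becomes effective: 32 calendar days after 2027-11-16 is 2027-12-18.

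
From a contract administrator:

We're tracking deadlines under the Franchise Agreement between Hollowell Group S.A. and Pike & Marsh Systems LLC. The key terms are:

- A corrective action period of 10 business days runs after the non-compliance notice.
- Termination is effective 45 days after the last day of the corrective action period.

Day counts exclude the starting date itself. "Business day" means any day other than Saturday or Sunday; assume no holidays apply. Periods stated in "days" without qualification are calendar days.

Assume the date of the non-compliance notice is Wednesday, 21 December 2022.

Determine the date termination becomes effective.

18 February 2023

The last day of the corrective action period: 10 business days after Wednesday, 21 December 2022, skipping weekends — Dec 22, Dec 23, Dec 26, Dec 27, Dec 28, Dec 29, Dec 30, Jan 2, Jan 3, Jan 4 — lands on Wednesday, 4 January 2023.
The date termination becomes effective: 45 calendar days after 4 January 2023 is 18 February 2023.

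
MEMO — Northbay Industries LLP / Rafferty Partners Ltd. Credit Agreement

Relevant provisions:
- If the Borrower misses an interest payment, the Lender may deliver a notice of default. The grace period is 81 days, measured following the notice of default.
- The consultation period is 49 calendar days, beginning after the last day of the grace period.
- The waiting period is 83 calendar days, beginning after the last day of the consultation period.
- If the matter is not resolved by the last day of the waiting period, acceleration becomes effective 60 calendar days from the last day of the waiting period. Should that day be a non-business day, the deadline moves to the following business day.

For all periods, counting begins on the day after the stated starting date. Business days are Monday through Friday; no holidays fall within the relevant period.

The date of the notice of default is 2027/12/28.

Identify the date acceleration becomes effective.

The last day of the grace period: 2027/12/28 + 81 days = 2028/03/18.
The last day of the consultation period: 2028/03/18 + 49 days = 2028/05/06.
The last day of the waiting period: 83 calendar days after 2028/05/06 is 2028/07/28.
Adding 60 calendar days to 2028/07/28 gives 2028/09/26, which is the date acceleration becomes effective. 2028/09/26 is a Tuesday, so no roll-forward applies.

2028/09/26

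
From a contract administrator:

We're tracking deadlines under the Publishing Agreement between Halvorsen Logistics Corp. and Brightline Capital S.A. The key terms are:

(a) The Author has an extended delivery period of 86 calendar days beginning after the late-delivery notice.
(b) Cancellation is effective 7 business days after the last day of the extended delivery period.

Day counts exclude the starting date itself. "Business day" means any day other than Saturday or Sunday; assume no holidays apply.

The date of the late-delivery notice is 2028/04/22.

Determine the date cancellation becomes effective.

2028/07/26

The last day of the extended delivery period: 86 calendar days after 2028/04/22 is 2028/07/17.
The date cancellation becomes effective: 7 business days after Monday, 2028/07/17, skipping weekends — Jul 18, Jul 19, Jul 20, Jul 21, Jul 24, Jul 25, Jul 26 — lands on Wednesday, 2028/07/26.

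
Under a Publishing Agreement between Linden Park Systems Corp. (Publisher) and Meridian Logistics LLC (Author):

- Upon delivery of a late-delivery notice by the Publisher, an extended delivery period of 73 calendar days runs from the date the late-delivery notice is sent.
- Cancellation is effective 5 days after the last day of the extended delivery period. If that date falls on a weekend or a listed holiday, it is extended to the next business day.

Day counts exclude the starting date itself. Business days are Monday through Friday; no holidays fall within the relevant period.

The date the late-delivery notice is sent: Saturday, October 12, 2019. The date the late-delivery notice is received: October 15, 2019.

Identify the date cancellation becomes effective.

December 30, 2019

Adding 73 calendar days to October 12, 2019 gives December 24, 2019, which is the last day of the extended delivery period.
The date cancellation becomes effective: 5 calendar days after December 24, 2019 is December 29, 2019. That falls on a Sunday, so it rolls to the next business day, Monday, December 30, 2019.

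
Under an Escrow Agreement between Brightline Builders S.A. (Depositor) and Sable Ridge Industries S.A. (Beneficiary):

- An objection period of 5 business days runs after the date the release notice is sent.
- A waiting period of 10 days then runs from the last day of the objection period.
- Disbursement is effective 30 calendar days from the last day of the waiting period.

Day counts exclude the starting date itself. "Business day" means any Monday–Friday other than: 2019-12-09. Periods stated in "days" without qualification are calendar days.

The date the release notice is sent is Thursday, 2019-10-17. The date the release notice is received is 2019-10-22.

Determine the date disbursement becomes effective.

The last day of the objection period: 5 business days after Thursday, 2019-10-17, skipping weekends — Oct 18, Oct 21, Oct 22, Oct 23, Oct 24 — lands on Thursday, 2019-10-24.
The last day of the waiting period: 10 calendar days after 2019-10-24 is 2019-11-03.
The date disbursement becomes effective: 2019-11-03 + 30 days = 2019-12-03.

2019-12-03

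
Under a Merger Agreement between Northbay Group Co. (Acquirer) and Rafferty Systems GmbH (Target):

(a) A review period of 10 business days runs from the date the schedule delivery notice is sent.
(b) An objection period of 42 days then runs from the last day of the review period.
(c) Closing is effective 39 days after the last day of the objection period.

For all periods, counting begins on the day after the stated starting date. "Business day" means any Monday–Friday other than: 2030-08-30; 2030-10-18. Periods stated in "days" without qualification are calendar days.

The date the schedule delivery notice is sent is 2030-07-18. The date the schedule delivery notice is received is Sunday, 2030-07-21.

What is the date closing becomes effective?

2030-10-21

The last day of the review period: 10 business days after Thursday, 2030-07-18, skipping weekends — Jul 19, Jul 22, Jul 23, Jul 24, Jul 25, Jul 26, Jul 29, Jul 30, Jul 31, Aug 1 — lands on Thursday, 2030-08-01.
Adding 42 calendar days to 2030-08-01 gives 2030-09-12, which is the last day of the objection period.
The date closing becomes effective: 2030-09-12 + 39 days = 2030-10-21.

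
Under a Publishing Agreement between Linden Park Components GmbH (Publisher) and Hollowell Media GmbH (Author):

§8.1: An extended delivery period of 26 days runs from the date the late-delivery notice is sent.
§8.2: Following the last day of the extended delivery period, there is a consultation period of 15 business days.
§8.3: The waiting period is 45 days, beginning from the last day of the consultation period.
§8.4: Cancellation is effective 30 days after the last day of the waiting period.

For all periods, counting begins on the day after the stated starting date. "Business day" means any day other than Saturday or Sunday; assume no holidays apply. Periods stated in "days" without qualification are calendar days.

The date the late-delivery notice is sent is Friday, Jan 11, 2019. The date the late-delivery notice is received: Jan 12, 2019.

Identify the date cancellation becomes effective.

The last day of the extended delivery period: Jan 11, 2019 + 26 days = Feb 6, 2019.
The last day of the consultation period: 15 business days after Wednesday, Feb 6, 2019, skipping weekends — Feb 7, Feb 8, Feb 11, Feb 12, …, Feb 25, Feb 26, Feb 27 — lands on Wednesday, Feb 27, 2019.
Adding 45 calendar days to Feb 27, 2019 gives Apr 13, 2019, which is the last day of the waiting period.
The date cancellation becomes effective: Apr 13, 2019 + 30 days = May 13, 2019.

May 13, 2019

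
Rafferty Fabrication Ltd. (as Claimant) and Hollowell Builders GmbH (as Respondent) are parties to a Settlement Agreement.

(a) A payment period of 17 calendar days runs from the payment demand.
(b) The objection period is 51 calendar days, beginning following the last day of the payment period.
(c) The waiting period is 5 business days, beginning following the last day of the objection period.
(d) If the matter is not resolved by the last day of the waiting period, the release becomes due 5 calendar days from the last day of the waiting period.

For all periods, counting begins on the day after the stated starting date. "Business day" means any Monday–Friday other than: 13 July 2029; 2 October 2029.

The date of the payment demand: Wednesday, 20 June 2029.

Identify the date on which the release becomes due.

8 September 2029

The last day of the payment period: 17 calendar days after 20 June 2029 is 7 July 2029.
Adding 51 calendar days to 7 July 2029 gives 27 August 2029, which is the last day of the objection period.
The last day of the waiting period: 5 business days after Monday, 27 August 2029, skipping weekends — Aug 28, Aug 29, Aug 30, Aug 31, Sep 3 — lands on Monday, 3 September 2029.
The date on which the release becomes due: 5 calendar days after 3 September 2029 is 8 September 2029.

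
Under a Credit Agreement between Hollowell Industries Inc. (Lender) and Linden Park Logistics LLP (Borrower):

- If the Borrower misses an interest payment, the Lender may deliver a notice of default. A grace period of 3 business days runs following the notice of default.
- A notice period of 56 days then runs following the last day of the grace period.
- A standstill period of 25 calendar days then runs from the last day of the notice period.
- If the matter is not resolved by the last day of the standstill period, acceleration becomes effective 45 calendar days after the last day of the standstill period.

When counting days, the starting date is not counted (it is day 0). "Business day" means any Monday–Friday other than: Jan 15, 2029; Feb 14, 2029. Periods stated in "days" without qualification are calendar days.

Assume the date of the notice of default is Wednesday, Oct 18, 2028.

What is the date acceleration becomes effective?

The last day of the grace period: counting 3 business days from Wednesday, Oct 18, 2028 (Oct 19, Oct 20, Oct 23, skipping weekends) reaches Monday, Oct 23, 2028.
The last day of the notice period: 56 calendar days after Oct 23, 2028 is Dec 18, 2028.
Adding 25 calendar days to Dec 18, 2028 gives Jan 12, 2029, which is the last day of the standstill period.
The date acceleration becomes effective: Jan 12, 2029 + 45 days = Feb 26, 2029.

Feb 26, 2029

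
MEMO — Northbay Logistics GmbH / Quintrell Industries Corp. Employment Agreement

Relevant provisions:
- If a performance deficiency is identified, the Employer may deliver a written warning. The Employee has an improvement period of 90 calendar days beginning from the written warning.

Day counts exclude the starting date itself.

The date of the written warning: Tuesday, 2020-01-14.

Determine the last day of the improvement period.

2020-04-13

Adding 90 calendar days to 2020-01-14 gives 2020-04-13, which is the last day of the improvement period.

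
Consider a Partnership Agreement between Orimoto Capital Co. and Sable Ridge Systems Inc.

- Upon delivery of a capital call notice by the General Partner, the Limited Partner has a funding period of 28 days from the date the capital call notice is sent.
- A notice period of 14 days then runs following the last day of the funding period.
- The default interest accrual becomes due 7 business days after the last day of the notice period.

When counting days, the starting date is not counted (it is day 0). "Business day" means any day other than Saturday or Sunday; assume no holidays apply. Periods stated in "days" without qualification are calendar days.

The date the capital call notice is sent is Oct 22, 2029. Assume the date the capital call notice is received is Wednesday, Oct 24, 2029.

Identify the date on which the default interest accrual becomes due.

Dec 12, 2029

The last day of the funding period: 28 calendar days after Oct 22, 2029 is Nov 19, 2029.
Adding 14 calendar days to Nov 19, 2029 gives Dec 3, 2029, which is the last day of the notice period.
From Monday, Dec 3, 2029, 7 business days (Dec 4, Dec 5, Dec 6, Dec 7, Dec 10, Dec 11, Dec 12, skipping weekends) brings us to Wednesday, Dec 12, 2029, which is the date on which the default interest accrual becomes due.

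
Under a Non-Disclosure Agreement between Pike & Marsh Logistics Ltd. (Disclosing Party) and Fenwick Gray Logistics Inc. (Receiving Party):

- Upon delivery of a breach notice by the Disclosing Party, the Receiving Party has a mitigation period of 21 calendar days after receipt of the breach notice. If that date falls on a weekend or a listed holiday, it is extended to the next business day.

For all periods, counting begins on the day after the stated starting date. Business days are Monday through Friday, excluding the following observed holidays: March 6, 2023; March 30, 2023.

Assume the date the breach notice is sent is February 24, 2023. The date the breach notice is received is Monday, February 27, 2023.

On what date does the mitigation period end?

The last day of the mitigation period: 21 calendar days after February 27, 2023 is March 20, 2023. March 20, 2023 is a Monday and is not a listed holiday, so no roll-forward applies.

March 20, 2023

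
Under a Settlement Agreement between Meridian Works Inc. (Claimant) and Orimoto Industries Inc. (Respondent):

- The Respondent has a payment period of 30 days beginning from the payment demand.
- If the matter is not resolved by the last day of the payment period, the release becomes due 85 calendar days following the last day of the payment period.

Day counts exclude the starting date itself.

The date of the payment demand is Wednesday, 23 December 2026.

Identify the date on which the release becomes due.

17 April 2027

The last day of the payment period: 30 calendar days after 23 December 2026 is 22 January 2027.
The date on which the release becomes due: 85 calendar days after 22 January 2027 is 17 April 2027.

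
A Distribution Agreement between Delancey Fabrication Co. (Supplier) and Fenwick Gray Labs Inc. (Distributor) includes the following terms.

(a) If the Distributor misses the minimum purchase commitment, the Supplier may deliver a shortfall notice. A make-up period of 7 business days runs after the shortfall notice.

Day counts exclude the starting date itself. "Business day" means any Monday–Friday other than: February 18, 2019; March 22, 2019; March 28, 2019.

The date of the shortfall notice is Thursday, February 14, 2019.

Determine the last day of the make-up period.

The last day of the make-up period: counting 7 business days from Thursday, February 14, 2019 (Feb 15, Feb 19, Feb 20, Feb 21, Feb 22, Feb 25, Feb 26, skipping weekends and the listed holiday on Feb 18) reaches Tuesday, February 26, 2019.

February 26, 2019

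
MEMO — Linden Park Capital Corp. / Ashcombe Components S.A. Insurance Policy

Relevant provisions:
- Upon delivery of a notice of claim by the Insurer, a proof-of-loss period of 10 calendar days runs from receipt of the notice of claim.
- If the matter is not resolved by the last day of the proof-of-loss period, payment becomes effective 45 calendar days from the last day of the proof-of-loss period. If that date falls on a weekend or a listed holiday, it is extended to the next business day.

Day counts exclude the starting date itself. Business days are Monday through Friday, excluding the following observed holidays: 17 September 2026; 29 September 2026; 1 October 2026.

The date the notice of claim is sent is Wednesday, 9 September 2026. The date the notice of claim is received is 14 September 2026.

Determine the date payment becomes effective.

9 November 2026

Adding 10 calendar days to 14 September 2026 gives 24 September 2026, which is the last day of the proof-of-loss period.
The date payment becomes effective: 45 calendar days after 24 September 2026 is 8 November 2026. That falls on a Sunday, so it rolls to the next business day, Monday, 9 November 2026.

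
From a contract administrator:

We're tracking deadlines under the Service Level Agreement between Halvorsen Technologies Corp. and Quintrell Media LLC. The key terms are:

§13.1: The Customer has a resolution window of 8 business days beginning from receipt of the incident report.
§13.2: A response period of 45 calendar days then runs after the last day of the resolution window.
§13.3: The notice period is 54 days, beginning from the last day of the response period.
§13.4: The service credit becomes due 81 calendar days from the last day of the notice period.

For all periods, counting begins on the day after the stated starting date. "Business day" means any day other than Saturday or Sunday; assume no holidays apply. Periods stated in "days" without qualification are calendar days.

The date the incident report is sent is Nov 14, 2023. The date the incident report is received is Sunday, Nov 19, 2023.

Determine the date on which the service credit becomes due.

The last day of the resolution window: counting 8 business days from Sunday, Nov 19, 2023 (Nov 20, Nov 21, Nov 22, Nov 23, Nov 24, Nov 27, Nov 28, Nov 29, skipping weekends) reaches Wednesday, Nov 29, 2023.
Adding 45 calendar days to Nov 29, 2023 gives Jan 13, 2024, which is the last day of the response period.
The last day of the notice period: Jan 13, 2024 + 54 days = Mar 7, 2024.
The date on which the service credit becomes due: Mar 7, 2024 + 81 days = May 27, 2024.

May 27, 2024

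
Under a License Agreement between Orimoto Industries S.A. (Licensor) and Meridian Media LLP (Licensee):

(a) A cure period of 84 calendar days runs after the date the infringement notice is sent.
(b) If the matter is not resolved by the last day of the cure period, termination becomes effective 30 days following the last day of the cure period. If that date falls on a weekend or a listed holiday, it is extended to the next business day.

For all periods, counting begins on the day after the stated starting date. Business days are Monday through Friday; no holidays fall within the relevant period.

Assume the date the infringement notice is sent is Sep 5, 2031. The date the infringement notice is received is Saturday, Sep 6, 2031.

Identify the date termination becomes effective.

Dec 29, 2031

Adding 84 calendar days to Sep 5, 2031 gives Nov 28, 2031, which is the last day of the cure period.
The date termination becomes effective: 30 calendar days after Nov 28, 2031 is Dec 28, 2031. That falls on a Sunday, so it rolls to the next business day, Monday, Dec 29, 2031.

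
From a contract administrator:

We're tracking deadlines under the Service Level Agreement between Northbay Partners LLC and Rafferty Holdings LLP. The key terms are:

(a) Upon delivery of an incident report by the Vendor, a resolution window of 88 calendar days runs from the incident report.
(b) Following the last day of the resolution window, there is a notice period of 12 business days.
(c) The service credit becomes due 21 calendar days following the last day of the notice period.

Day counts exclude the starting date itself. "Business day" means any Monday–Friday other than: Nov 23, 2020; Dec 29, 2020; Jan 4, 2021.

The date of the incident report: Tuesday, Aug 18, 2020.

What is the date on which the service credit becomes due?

Dec 23, 2020

The last day of the resolution window: Aug 18, 2020 + 88 days = Nov 14, 2020.
The last day of the notice period: counting 12 business days from Saturday, Nov 14, 2020 (Nov 16, Nov 17, Nov 18, Nov 19, …, Nov 30, Dec 1, Dec 2, skipping weekends and the listed holiday on Nov 23) reaches Wednesday, Dec 2, 2020.
The date on which the service credit becomes due: 21 calendar days after Dec 2, 2020 is Dec 23, 2020.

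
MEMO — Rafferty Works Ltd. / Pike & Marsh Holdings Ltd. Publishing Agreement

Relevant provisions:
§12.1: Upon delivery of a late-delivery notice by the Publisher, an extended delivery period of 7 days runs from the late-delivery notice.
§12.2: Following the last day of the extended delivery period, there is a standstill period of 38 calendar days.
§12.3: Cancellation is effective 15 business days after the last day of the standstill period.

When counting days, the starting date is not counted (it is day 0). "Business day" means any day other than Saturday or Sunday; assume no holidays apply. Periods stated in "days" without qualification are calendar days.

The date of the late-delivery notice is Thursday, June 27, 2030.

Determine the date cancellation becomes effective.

Adding 7 calendar days to June 27, 2030 gives July 4, 2030, which is the last day of the extended delivery period.
Adding 38 calendar days to July 4, 2030 gives August 11, 2030, which is the last day of the standstill period.
The date cancellation becomes effective: counting 15 business days from Sunday, August 11, 2030 (Aug 12, Aug 13, Aug 14, Aug 15, …, Aug 28, Aug 29, Aug 30, skipping weekends) reaches Friday, August 30, 2030.

August 30, 2030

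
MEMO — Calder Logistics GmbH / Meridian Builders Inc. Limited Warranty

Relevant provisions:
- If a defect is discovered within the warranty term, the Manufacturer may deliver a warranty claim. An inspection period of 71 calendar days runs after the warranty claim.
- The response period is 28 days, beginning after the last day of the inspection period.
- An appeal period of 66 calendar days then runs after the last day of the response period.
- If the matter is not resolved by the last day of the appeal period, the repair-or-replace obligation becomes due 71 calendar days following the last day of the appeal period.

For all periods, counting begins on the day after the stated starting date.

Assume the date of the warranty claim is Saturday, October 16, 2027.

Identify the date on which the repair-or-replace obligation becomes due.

June 8, 2028

Adding 71 calendar days to October 16, 2027 gives December 26, 2027, which is the last day of the inspection period.
Adding 28 calendar days to December 26, 2027 gives January 23, 2028, which is the last day of the response period.
The last day of the appeal period: January 23, 2028 + 66 days = March 29, 2028.
The date on which the repair-or-replace obligation becomes due: 71 calendar days after March 29, 2028 is June 8, 2028.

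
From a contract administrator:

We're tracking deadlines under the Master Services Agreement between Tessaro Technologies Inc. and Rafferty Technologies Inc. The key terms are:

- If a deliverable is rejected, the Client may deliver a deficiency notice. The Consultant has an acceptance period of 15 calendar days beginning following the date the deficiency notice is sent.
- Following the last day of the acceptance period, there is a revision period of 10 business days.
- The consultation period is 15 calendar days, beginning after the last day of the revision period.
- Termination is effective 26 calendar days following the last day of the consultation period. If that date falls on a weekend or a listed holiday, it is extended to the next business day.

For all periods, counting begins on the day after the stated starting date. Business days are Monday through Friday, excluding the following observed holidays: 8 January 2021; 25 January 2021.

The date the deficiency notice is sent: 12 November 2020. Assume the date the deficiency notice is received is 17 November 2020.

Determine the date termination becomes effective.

21 January 2021

The last day of the acceptance period: 12 November 2020 + 15 days = 27 November 2020.
The last day of the revision period: 10 business days after Friday, 27 November 2020, skipping weekends — Nov 30, Dec 1, Dec 2, Dec 3, Dec 4, Dec 7, Dec 8, Dec 9, Dec 10, Dec 11 — lands on Friday, 11 December 2020.
Adding 15 calendar days to 11 December 2020 gives 26 December 2020, which is the last day of the consultation period.
The date termination becomes effective: 26 December 2020 + 26 days = 21 January 2021. 21 January 2021 is a Thursday and is not a listed holiday, so no roll-forward applies.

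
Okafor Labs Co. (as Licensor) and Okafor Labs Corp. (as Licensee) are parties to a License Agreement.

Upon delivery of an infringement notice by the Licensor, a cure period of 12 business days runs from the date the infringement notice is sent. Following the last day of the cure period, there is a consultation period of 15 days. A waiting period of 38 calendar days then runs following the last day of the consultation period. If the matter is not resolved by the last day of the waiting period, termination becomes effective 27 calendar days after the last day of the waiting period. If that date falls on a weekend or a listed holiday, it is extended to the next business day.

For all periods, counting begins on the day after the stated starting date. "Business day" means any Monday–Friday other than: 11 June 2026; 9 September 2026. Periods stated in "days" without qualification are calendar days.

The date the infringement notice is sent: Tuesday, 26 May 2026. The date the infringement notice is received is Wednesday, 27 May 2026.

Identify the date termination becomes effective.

31 August 2026

The last day of the cure period: counting 12 business days from Tuesday, 26 May 2026 (May 27, May 28, May 29, Jun 1, …, Jun 9, Jun 10, Jun 12, skipping weekends and the listed holiday on Jun 11) reaches Friday, 12 June 2026.
The last day of the consultation period: 15 calendar days after 12 June 2026 is 27 June 2026.
The last day of the waiting period: 27 June 2026 + 38 days = 4 August 2026.
Adding 27 calendar days to 4 August 2026 gives 31 August 2026, which is the date termination becomes effective. 31 August 2026 is a Monday and is not a listed holiday, so no roll-forward applies.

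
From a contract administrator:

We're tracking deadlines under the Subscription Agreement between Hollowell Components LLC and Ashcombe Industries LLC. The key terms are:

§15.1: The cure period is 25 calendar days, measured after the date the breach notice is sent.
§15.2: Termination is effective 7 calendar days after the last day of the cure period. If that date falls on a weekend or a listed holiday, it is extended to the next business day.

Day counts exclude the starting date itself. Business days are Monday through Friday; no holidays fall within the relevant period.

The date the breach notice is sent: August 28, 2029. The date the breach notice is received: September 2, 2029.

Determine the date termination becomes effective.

October 1, 2029

Adding 25 calendar days to August 28, 2029 gives September 22, 2029, which is the last day of the cure period.
The date termination becomes effective: September 22, 2029 + 7 days = September 29, 2029. That falls on a Saturday, so it rolls to the next business day, Monday, October 1, 2029.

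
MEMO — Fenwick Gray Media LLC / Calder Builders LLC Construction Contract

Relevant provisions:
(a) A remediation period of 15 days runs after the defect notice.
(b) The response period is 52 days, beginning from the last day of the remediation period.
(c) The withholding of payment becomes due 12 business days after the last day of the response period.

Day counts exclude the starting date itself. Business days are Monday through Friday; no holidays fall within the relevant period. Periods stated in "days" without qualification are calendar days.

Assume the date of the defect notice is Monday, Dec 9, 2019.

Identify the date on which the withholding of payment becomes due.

Mar 3, 2020

Adding 15 calendar days to Dec 9, 2019 gives Dec 24, 2019, which is the last day of the remediation period.
Adding 52 calendar days to Dec 24, 2019 gives Feb 14, 2020, which is the last day of the response period.
The date on which the withholding of payment becomes due: 12 business days after Friday, Feb 14, 2020, skipping weekends — Feb 17, Feb 18, Feb 19, Feb 20, …, Feb 28, Mar 2, Mar 3 — lands on Tuesday, Mar 3, 2020.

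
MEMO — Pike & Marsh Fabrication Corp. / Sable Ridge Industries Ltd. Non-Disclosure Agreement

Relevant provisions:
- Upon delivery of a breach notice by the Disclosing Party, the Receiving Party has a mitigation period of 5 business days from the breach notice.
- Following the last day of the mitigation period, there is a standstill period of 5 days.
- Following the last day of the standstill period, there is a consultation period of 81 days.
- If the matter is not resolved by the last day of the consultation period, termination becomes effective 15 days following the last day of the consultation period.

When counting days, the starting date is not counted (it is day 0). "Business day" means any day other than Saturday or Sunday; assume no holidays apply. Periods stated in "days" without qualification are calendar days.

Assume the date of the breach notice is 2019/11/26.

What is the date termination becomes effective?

From Tuesday, 2019/11/26, 5 business days (Nov 27, Nov 28, Nov 29, Dec 2, Dec 3, skipping weekends) brings us to Tuesday, 2019/12/03, which is the last day of the mitigation period.
The last day of the standstill period: 2019/12/03 + 5 days = 2019/12/08.
Adding 81 calendar days to 2019/12/08 gives 2020/02/27, which is the last day of the consultation period.
Adding 15 calendar days to 2020/02/27 gives 2020/03/13, which is the date termination becomes effective.

2020/03/13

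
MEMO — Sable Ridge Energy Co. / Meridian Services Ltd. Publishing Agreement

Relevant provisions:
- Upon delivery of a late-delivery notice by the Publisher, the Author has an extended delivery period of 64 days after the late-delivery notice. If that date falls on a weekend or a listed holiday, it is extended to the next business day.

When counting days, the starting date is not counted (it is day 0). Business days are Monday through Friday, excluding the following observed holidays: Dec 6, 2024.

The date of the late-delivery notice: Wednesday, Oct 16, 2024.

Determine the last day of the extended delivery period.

The last day of the extended delivery period: 64 calendar days after Oct 16, 2024 is Dec 19, 2024. Dec 19, 2024 is a Thursday and is not a listed holiday, so no roll-forward applies.

Dec 19, 2024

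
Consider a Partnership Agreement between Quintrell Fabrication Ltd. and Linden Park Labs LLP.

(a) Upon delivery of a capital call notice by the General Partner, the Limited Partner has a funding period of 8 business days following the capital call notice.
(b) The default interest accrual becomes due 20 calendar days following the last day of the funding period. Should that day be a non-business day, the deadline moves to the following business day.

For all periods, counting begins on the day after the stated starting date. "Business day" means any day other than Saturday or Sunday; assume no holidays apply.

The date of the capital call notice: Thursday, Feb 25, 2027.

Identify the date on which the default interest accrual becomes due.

Mar 29, 2027

From Thursday, Feb 25, 2027, 8 business days (Feb 26, Mar 1, Mar 2, Mar 3, Mar 4, Mar 5, Mar 8, Mar 9, skipping weekends) brings us to Tuesday, Mar 9, 2027, which is the last day of the funding period.
Adding 20 calendar days to Mar 9, 2027 gives Mar 29, 2027, which is the date on which the default interest accrual becomes due. Mar 29, 2027 is a Monday, so no roll-forward applies.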